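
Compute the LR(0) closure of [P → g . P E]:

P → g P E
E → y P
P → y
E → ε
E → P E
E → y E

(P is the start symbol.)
{ [P → . g P E], [P → . y], [P → g . P E] }

To compute CLOSURE, for each item [A → α.Bβ] where B is a non-terminal, add [B → .γ] for all productions B → γ; repeat for the newly added items until nothing changes.

Start with: [P → g . P E]
  [P → g . P E] has the dot before P: add [P → . g P E], [P → . y]
No further items can be added.

CLOSURE = { [P → . g P E], [P → . y], [P → g . P E] }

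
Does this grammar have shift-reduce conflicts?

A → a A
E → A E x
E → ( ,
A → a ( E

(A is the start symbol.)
A shift-reduce conflict occurs when an LR(0) state has both:
  - a complete (reduce) item [A → α .] (dot at the end), and
  - a shift item [B → β . c γ] (dot before a terminal).

Augment with A' → A and build the canonical LR(0) collection (I0 = CLOSURE({[A' → . A]}), then GOTO on every symbol after a dot until no new states appear). It has 11 states:
  I0: { [A → . a ( E], [A → . a A], [A' → . A] }  — shift
  I1: { [A' → A .] }  — accept
  I2: { [A → . a ( E], [A → . a A], [A → a . ( E], [A → a . A] }  — shift
  I3: { [A → . a ( E], [A → . a A], [A → a ( . E], [E → . ( ,], [E → . A E x] }  — shift
  I4: { [A → a A .] }  — reduce
  I5: { [E → ( . ,] }  — shift
  I6: { [A → . a ( E], [A → . a A], [E → . ( ,], [E → . A E x], [E → A . E x] }  — shift
  I7: { [A → a ( E .] }  — reduce
  I8: { [E → A E . x] }  — shift
  I9: { [E → A E x .] }  — reduce
  I10: { [E → ( , .] }  — reduce

No state contains both a complete item and a shift item.

Answer: No shift-reduce conflicts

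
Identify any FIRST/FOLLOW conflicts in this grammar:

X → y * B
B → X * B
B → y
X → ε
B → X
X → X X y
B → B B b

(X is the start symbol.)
Yes. X → y '*' B with FOLLOW(X) on { 'y' }; X → X X y with FOLLOW(X) on { 'y' }; B → X '*' B with FOLLOW(B) on { '*', 'y' }; B → y with FOLLOW(B) on { 'y' }; B → B B b with FOLLOW(B) on { '*', 'b', 'y' }

A FIRST/FOLLOW conflict occurs when a non-terminal N has a nullable alternative N → β (β ⇒* ε) and another alternative N → α with FIRST(α) ∩ FOLLOW(N) ≠ ∅: on such a lookahead the parser cannot decide between expanding α and letting N vanish via β.

Nullable non-terminals: B, X.
FIRST sets used below: FIRST(X) = { 'y', ε }, FIRST(B) = { '*', 'b', 'y', ε }

B: nullable alternative(s) B → X; FOLLOW(B) = { $, '*', 'b', 'y' }
  B → X * B: FIRST \ {ε} = { '*', 'y' } — overlaps FOLLOW(B) on { '*', 'y' }: CONFLICT
  B → y: FIRST \ {ε} = { 'y' } — overlaps FOLLOW(B) on { 'y' }: CONFLICT
  B → X: FIRST \ {ε} = { 'y' } — this is the only nullable alternative, skip
  B → B B b: FIRST \ {ε} = { '*', 'b', 'y' } — overlaps FOLLOW(B) on { '*', 'b', 'y' }: CONFLICT

X: nullable alternative(s) X → ε; FOLLOW(X) = { $, '*', 'b', 'y' }
  X → y * B: FIRST \ {ε} = { 'y' } — overlaps FOLLOW(X) on { 'y' }: CONFLICT
  X → ε: FIRST \ {ε} = { } — this is the only nullable alternative, skip
  X → X X y: FIRST \ {ε} = { 'y' } — overlaps FOLLOW(X) on { 'y' }: CONFLICT

So the grammar has 5 FIRST/FOLLOW conflicts (marked CONFLICT above).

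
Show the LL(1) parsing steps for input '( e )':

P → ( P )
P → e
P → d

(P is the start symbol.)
LL(1) parsing maintains a stack (initially the start symbol over $) and the input. At each step: if the stack top is a terminal, match it against the current input token; if it is a non-terminal N, replace it with the RHS of M[N, lookahead] (the unique production whose predict set contains the lookahead).

Stack is shown with the top on the left.

Stack    Input    Action
------------------------
P $      ( e ) $  output P → ( P )
( P ) $  ( e ) $  match '('
P ) $    e ) $    output P → e
e ) $    e ) $    match 'e'
) $      ) $      match ')'
$        $        accept

The string is accepted.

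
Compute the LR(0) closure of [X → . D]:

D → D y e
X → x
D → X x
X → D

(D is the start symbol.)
{ [D → . D y e], [D → . X x], [X → . D], [X → . x] }

To compute CLOSURE, for each item [A → α.Bβ] where B is a non-terminal, add [B → .γ] for all productions B → γ; repeat for the newly added items until nothing changes.

Start with: [X → . D]
  [X → . D] has the dot before D: add [D → . D y e], [D → . X x]
  [D → . X x] has the dot before X: add [X → . x]
No further items can be added.

CLOSURE = { [D → . D y e], [D → . X x], [X → . D], [X → . x] }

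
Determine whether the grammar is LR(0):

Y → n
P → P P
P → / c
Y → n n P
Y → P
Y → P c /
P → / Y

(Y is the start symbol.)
A grammar is LR(0) if no state in the canonical LR(0) collection has:
  - both a shift item (dot before a terminal) and a complete item (shift-reduce conflict), or
  - two or more complete items (reduce-reduce conflict; the accept item [Y' → Y .] counts as a complete item here).

Augment with Y' → Y and build the canonical LR(0) collection (I0 = CLOSURE({[Y' → . Y]}), then GOTO on every symbol after a dot until no new states appear). It has 12 states:
  I0: { [P → . / Y], [P → . / c], [P → . P P], [Y → . P c /], [Y → . P], [Y → . n n P], [Y → . n], [Y' → . Y] }  — shift
  I1: { [P → . / Y], [P → . / c], [P → . P P], [P → / . Y], [P → / . c], [Y → . P c /], [Y → . P], [Y → . n n P], [Y → . n] }  — shift
  I2: { [P → . / Y], [P → . / c], [P → . P P], [P → P . P], [Y → P . c /], [Y → P .] }  — shift, reduce
  I3: { [Y' → Y .] }  — accept
  I4: { [Y → n . n P], [Y → n .] }  — shift, reduce
  I5: { [P → . / Y], [P → . / c], [P → . P P], [Y → n n . P] }  — shift
  I6: { [P → . / Y], [P → . / c], [P → . P P], [P → P . P], [Y → n n P .] }  — shift, reduce
  I7: { [P → . / Y], [P → . / c], [P → . P P], [P → P . P], [P → P P .] }  — shift, reduce
  I8: { [Y → P c . /] }  — shift
  I9: { [Y → P c / .] }  — reduce
  I10: { [P → / Y .] }  — reduce
  I11: { [P → / c .] }  — reduce

Conflict in state I2:
  Shift-reduce conflict between [Y → P .] and [P → . / Y]
So the grammar is NOT LR(0).

Answer: No. Shift-reduce conflict between [Y → P .] and [P → . / Y]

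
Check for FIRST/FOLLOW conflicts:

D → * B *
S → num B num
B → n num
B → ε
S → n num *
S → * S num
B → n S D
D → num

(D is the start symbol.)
No FIRST/FOLLOW conflicts.

A FIRST/FOLLOW conflict occurs when a non-terminal N has a nullable alternative N → β (β ⇒* ε) and another alternative N → α with FIRST(α) ∩ FOLLOW(N) ≠ ∅: on such a lookahead the parser cannot decide between expanding α and letting N vanish via β.

Nullable non-terminals: B.

B: nullable alternative(s) B → ε; FOLLOW(B) = { '*', 'num' }
  B → n num: FIRST \ {ε} = { 'n' } — disjoint from FOLLOW(B)
  B → ε: FIRST \ {ε} = { } — this is the only nullable alternative, skip
  B → n S D: FIRST \ {ε} = { 'n' } — disjoint from FOLLOW(B)

D, S have no nullable alternative, so no FIRST/FOLLOW check is needed there.

No FIRST/FOLLOW conflicts found.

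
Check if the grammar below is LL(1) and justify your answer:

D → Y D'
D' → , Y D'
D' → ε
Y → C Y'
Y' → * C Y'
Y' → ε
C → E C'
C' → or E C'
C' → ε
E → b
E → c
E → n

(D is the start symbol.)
Yes, the grammar is LL(1).

A grammar is LL(1) if for each non-terminal N with multiple productions, the predict sets of those productions are pairwise disjoint, where PREDICT(N → α) = (FIRST(α) \ {ε}) ∪ (FOLLOW(N) if α ⇒* ε).

Relevant sets:
  FOLLOW(D') = { $ }
  FOLLOW(Y') = { $, ',' }
  FOLLOW(C') = { $, '*', ',' }

For D':
  PREDICT(D' → ',' Y D') = { ',' }
  PREDICT(D' → ε) = { $ }
For Y':
  PREDICT(Y' → '*' C Y') = { '*' }
  PREDICT(Y' → ε) = { $, ',' }
For C':
  PREDICT(C' → or E C') = { 'or' }
  PREDICT(C' → ε) = { $, '*', ',' }
For E:
  PREDICT(E → b) = { 'b' }
  PREDICT(E → c) = { 'c' }
  PREDICT(E → n) = { 'n' }
D, Y, C have a single production, so nothing to check there.

All predict sets are disjoint. The grammar IS LL(1).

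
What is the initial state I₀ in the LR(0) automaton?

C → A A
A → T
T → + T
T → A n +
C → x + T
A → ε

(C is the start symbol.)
{ [A → . T], [A → .], [C → . A A], [C → . x + T], [C' → . C], [T → . + T], [T → . A n +] }

First, augment the grammar with C' → C
I₀ = CLOSURE({ [C' → . C] }):
  [C' → . C] has the dot before C: add [C → . A A], [C → . x + T]
  [C → . A A] has the dot before A: add [A → . T], [A → .]
  [A → . T] has the dot before T: add [T → . + T], [T → . A n +]
No further items can be added.

I₀ = { [A → . T], [A → .], [C → . A A], [C → . x + T], [C' → . C], [T → . + T], [T → . A n +] }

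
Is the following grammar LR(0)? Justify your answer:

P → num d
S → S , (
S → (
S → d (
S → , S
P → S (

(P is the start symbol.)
No. Shift-reduce conflict between [S → , S .] and [S → S . , (]

A grammar is LR(0) if no state in the canonical LR(0) collection has:
  - both a shift item (dot before a terminal) and a complete item (shift-reduce conflict), or
  - two or more complete items (reduce-reduce conflict; the accept item [P' → P .] counts as a complete item here).

Augment with P' → P and build the canonical LR(0) collection (I0 = CLOSURE({[P' → . P]}), then GOTO on every symbol after a dot until no new states appear). It has 13 states:
  I0: { [P → . S (], [P → . num d], [P' → . P], [S → . (], [S → . , S], [S → . S , (], [S → . d (] }  — shift
  I1: { [S → ( .] }  — reduce
  I2: { [S → , . S], [S → . (], [S → . , S], [S → . S , (], [S → . d (] }  — shift
  I3: { [P' → P .] }  — accept
  I4: { [P → S . (], [S → S . , (] }  — shift
  I5: { [S → d . (] }  — shift
  I6: { [P → num . d] }  — shift
  I7: { [P → num d .] }  — reduce
  I8: { [S → d ( .] }  — reduce
  I9: { [P → S ( .] }  — reduce
  I10: { [S → S , . (] }  — shift
  I11: { [S → S , ( .] }  — reduce
  I12: { [S → , S .], [S → S . , (] }  — shift, reduce

Conflict in state I12:
  Shift-reduce conflict between [S → , S .] and [S → S . , (]
So the grammar is NOT LR(0).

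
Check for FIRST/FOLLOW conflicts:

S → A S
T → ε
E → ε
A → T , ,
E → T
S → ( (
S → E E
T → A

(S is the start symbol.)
A FIRST/FOLLOW conflict occurs when a non-terminal N has a nullable alternative N → β (β ⇒* ε) and another alternative N → α with FIRST(α) ∩ FOLLOW(N) ≠ ∅: on such a lookahead the parser cannot decide between expanding α and letting N vanish via β.

Nullable non-terminals: E, S, T.
FIRST sets used below: FIRST(T) = { ',', ε }, FIRST(A) = { ',' }, FIRST(E) = { ',', ε }

E: nullable alternative(s) E → ε, E → T; FOLLOW(E) = { $, ',' }
  E → ε: FIRST \ {ε} = { } — disjoint from FOLLOW(E)
  E → T: FIRST \ {ε} = { ',' } — overlaps FOLLOW(E) on { ',' }: CONFLICT

S: nullable alternative(s) S → E E; FOLLOW(S) = { $ }
  S → A S: FIRST \ {ε} = { ',' } — disjoint from FOLLOW(S)
  S → ( (: FIRST \ {ε} = { '(' } — disjoint from FOLLOW(S)
  S → E E: FIRST \ {ε} = { ',' } — this is the only nullable alternative, skip

T: nullable alternative(s) T → ε; FOLLOW(T) = { $, ',' }
  T → ε: FIRST \ {ε} = { } — this is the only nullable alternative, skip
  T → A: FIRST \ {ε} = { ',' } — overlaps FOLLOW(T) on { ',' }: CONFLICT

A has no nullable alternative, so no FIRST/FOLLOW check is needed there.

So the grammar has 2 FIRST/FOLLOW conflicts (marked CONFLICT above).

Answer: Yes. T → A with FOLLOW(T) on { ',' }; E → T with FOLLOW(E) on { ',' }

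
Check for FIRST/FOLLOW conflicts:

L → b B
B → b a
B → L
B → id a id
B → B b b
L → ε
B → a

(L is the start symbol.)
A FIRST/FOLLOW conflict occurs when a non-terminal N has a nullable alternative N → β (β ⇒* ε) and another alternative N → α with FIRST(α) ∩ FOLLOW(N) ≠ ∅: on such a lookahead the parser cannot decide between expanding α and letting N vanish via β.

Nullable non-terminals: B, L.
FIRST sets used below: FIRST(L) = { 'b', ε }, FIRST(B) = { 'a', 'b', 'id', ε }

B: nullable alternative(s) B → L; FOLLOW(B) = { $, 'b' }
  B → b a: FIRST \ {ε} = { 'b' } — overlaps FOLLOW(B) on { 'b' }: CONFLICT
  B → L: FIRST \ {ε} = { 'b' } — this is the only nullable alternative, skip
  B → id a id: FIRST \ {ε} = { 'id' } — disjoint from FOLLOW(B)
  B → B b b: FIRST \ {ε} = { 'a', 'b', 'id' } — overlaps FOLLOW(B) on { 'b' }: CONFLICT
  B → a: FIRST \ {ε} = { 'a' } — disjoint from FOLLOW(B)

L: nullable alternative(s) L → ε; FOLLOW(L) = { $, 'b' }
  L → b B: FIRST \ {ε} = { 'b' } — overlaps FOLLOW(L) on { 'b' }: CONFLICT
  L → ε: FIRST \ {ε} = { } — this is the only nullable alternative, skip

So the grammar has 3 FIRST/FOLLOW conflicts (marked CONFLICT above).

Answer: Yes. L → b B with FOLLOW(L) on { 'b' }; B → b a with FOLLOW(B) on { 'b' }; B → B b b with FOLLOW(B) on { 'b' }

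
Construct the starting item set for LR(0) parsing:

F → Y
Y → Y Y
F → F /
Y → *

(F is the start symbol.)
{ [F → . F /], [F → . Y], [F' → . F], [Y → . *], [Y → . Y Y] }

First, augment the grammar with F' → F
I₀ = CLOSURE({ [F' → . F] }):
  [F' → . F] has the dot before F: add [F → . Y], [F → . F /]
  [F → . Y] has the dot before Y: add [Y → . Y Y], [Y → . *]
No further items can be added.

I₀ = { [F → . F /], [F → . Y], [F' → . F], [Y → . *], [Y → . Y Y] }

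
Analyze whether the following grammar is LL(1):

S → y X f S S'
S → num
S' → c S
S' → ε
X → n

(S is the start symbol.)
No. Predict set conflict for S': { 'c' }

A grammar is LL(1) if for each non-terminal N with multiple productions, the predict sets of those productions are pairwise disjoint, where PREDICT(N → α) = (FIRST(α) \ {ε}) ∪ (FOLLOW(N) if α ⇒* ε).

Relevant sets:
  FOLLOW(S') = { $, 'c' }

For S:
  PREDICT(S → y X f S S') = { 'y' }
  PREDICT(S → num) = { 'num' }
For S':
  PREDICT(S' → c S) = { 'c' }
  PREDICT(S' → ε) = { $, 'c' }
X has a single production, so nothing to check there.

Conflict found: Predict set conflict for S': { 'c' }
The grammar is NOT LL(1).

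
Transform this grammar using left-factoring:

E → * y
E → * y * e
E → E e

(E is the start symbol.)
E → * y E'
E' → ε
E' → * e
E → E e

Left-factoring transforms A → αβ₁ | αβ₂ into A → αA' and A' → β₁ | β₂
(α is the longest common prefix among the alternatives). Repeat until
no nonterminal has two alternatives with a common prefix.

Round 1: E has alternatives sharing prefix '* y'. Introduce E': E → * y E'
  Add: E' → ε
  Add: E' → * e

No remaining common prefixes — done.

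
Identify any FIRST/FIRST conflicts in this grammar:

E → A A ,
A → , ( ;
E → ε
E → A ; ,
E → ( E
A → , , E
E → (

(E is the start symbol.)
Yes. E → A A ',' / E → A ';' ',' on { ',' }; E → '(' E / E → '(' on { '(' }; A → ',' '(' ';' / A → ',' ',' E on { ',' }

FIRST sets of the non-terminals at (or reachable through a nullable prefix from) the front of some alternative:
  FIRST(A) = { ',' }

Productions for E:
  E → A A ,: FIRST = { ',' }
  E → ε: FIRST = { ε }
  E → A ; ,: FIRST = { ',' }
  E → ( E: FIRST = { '(' }
  E → (: FIRST = { '(' }
Productions for A:
  A → , ( ;: FIRST = { ',' }
  A → , , E: FIRST = { ',' }

Conflict for E: E → A A , and E → A ; ,
  Overlap: { ',' }
Conflict for E: E → ( E and E → (
  Overlap: { '(' }
Conflict for A: A → , ( ; and A → , , E
  Overlap: { ',' }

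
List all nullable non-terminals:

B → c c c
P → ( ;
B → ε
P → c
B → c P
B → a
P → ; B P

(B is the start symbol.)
ε-productions: B → ε
So B is immediately nullable.
No further non-terminal can be added: every production for the remaining non-terminals contains a terminal or a non-nullable non-terminal.
Nullable = { 'B' }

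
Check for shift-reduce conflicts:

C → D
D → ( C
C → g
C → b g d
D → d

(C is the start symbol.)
Augment with C' → C and build the canonical LR(0) collection (I0 = CLOSURE({[C' → . C]}), then GOTO on every symbol after a dot until no new states appear). It has 10 states:
  I0: { [C → . D], [C → . b g d], [C → . g], [C' → . C], [D → . ( C], [D → . d] }  — shift
  I1: { [C → . D], [C → . b g d], [C → . g], [D → ( . C], [D → . ( C], [D → . d] }  — shift
  I2: { [C' → C .] }  — accept
  I3: { [C → D .] }  — reduce
  I4: { [C → b . g d] }  — shift
  I5: { [D → d .] }  — reduce
  I6: { [C → g .] }  — reduce
  I7: { [C → b g . d] }  — shift
  I8: { [C → b g d .] }  — reduce
  I9: { [D → ( C .] }  — reduce

No state contains both a complete item and a shift item.

Answer: No shift-reduce conflicts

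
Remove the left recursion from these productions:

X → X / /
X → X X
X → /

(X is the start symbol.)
X → / X'
X' → / / X'
X' → X X'
X' → ε

X is directly left-recursive. The standard transformation for
  A → A α₁ | ... | A α_m | β₁ | ... | β_n
is
  A  → β₁ A' | ... | β_n A'
  A' → α₁ A' | ... | α_m A' | ε

X → / becomes X → / X'
X → X / / becomes X' → / / X'
X → X X becomes X' → X X'
Add X' → ε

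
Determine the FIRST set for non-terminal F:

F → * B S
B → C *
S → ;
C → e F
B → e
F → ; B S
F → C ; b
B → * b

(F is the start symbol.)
{ '*', ';', 'e' }

To compute FIRST(F), examine every production with F on the left-hand side, reading each right-hand side left to right until a non-nullable symbol is reached.

FIRST sets of the other non-terminals involved (by the same procedure, iterated to a fixed point):
  FIRST(C) = { 'e' }

From F → * B S:
  - '*' is a terminal: add '*' and stop
From F → ; B S:
  - ';' is a terminal: add ';' and stop
From F → C ; b:
  - C is a non-terminal: add FIRST(C) \ {ε} = { 'e' }
    C is not nullable, so stop

Collecting: FIRST(F) = { '*', ';', 'e' }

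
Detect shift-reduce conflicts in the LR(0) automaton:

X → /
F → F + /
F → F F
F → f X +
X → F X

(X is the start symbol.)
A shift-reduce conflict occurs when an LR(0) state has both:
  - a complete (reduce) item [A → α .] (dot at the end), and
  - a shift item [B → β . c γ] (dot before a terminal).

Augment with X' → X and build the canonical LR(0) collection (I0 = CLOSURE({[X' → . X]}), then GOTO on every symbol after a dot until no new states appear). It has 11 states:
  I0: { [F → . F + /], [F → . F F], [F → . f X +], [X → . /], [X → . F X], [X' → . X] }  — shift
  I1: { [X → / .] }  — reduce
  I2: { [F → . F + /], [F → . F F], [F → . f X +], [F → F . + /], [F → F . F], [X → . /], [X → . F X], [X → F . X] }  — shift
  I3: { [X' → X .] }  — accept
  I4: { [F → . F + /], [F → . F F], [F → . f X +], [F → f . X +], [X → . /], [X → . F X] }  — shift
  I5: { [F → f X . +] }  — shift
  I6: { [F → f X + .] }  — reduce
  I7: { [F → F + . /] }  — shift
  I8: { [F → . F + /], [F → . F F], [F → . f X +], [F → F . + /], [F → F . F], [F → F F .], [X → . /], [X → . F X], [X → F . X] }  — shift, reduce
  I9: { [X → F X .] }  — reduce
  I10: { [F → F + / .] }  — reduce

I8 contains reduce item [F → F F .] and shift items [F → F . + /], [F → . f X +], [X → . /] — shift-reduce conflict.

Answer: Yes — I8: [F → F F .] vs [F → F . + /]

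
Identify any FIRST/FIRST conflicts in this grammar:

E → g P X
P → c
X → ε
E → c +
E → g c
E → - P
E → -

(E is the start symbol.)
Yes. E → g P X / E → g c on { 'g' }; E → '-' P / E → '-' on { '-' }

A FIRST/FIRST conflict occurs when two productions N → α and N → β for the same non-terminal have FIRST(α) ∩ FIRST(β) ≠ ∅ (with ε ∈ FIRST of a nullable right-hand side, so two nullable alternatives also conflict).

Productions for E:
  E → g P X: FIRST = { 'g' }
  E → c +: FIRST = { 'c' }
  E → g c: FIRST = { 'g' }
  E → - P: FIRST = { '-' }
  E → -: FIRST = { '-' }
P, X have only one production, so no FIRST/FIRST conflict is possible there.

Conflict for E: E → g P X and E → g c
  Overlap: { 'g' }
Conflict for E: E → - P and E → -
  Overlap: { '-' }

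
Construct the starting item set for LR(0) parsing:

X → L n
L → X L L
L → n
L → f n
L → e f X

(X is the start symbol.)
First, augment the grammar with X' → X
I₀ = CLOSURE({ [X' → . X] }):
  [X' → . X] has the dot before X: add [X → . L n]
  [X → . L n] has the dot before L: add [L → . X L L], [L → . n], [L → . f n], [L → . e f X]
No further items can be added.

I₀ = { [L → . X L L], [L → . e f X], [L → . f n], [L → . n], [X → . L n], [X' → . X] }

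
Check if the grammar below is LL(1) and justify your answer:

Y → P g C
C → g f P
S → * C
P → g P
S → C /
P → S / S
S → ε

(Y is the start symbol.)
Relevant sets:
  FIRST(C) = { 'g' }
  FIRST(S) = { '*', 'g', ε }
  FOLLOW(S) = { $, '/', 'g' }

For S:
  PREDICT(S → '*' C) = { '*' }
  PREDICT(S → C '/') = { 'g' }
  PREDICT(S → ε) = { $, '/', 'g' }
For P:
  PREDICT(P → g P) = { 'g' }
  PREDICT(P → S '/' S) = { '*', '/', 'g' }
Y, C have a single production, so nothing to check there.

Conflict found: Predict set conflict for S: { 'g' }
The grammar is NOT LL(1).

Answer: No. Predict set conflict for S: { 'g' }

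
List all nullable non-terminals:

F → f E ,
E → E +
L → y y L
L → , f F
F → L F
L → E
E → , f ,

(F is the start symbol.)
None

A non-terminal is nullable if it can derive ε (the empty string): either it has an ε-production, or it has a production whose right-hand side consists entirely of nullable non-terminals.

There are no ε-productions, so no non-terminal can derive ε.
No non-terminals are nullable.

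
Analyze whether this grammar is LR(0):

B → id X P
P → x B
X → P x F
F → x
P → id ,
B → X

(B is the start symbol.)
Augment with B' → B and build the canonical LR(0) collection (I0 = CLOSURE({[B' → . B]}), then GOTO on every symbol after a dot until no new states appear). It has 14 states:
  I0: { [B → . X], [B → . id X P], [B' → . B], [P → . id ,], [P → . x B], [X → . P x F] }  — shift
  I1: { [B' → B .] }  — accept
  I2: { [X → P . x F] }  — shift
  I3: { [B → X .] }  — reduce
  I4: { [B → id . X P], [P → . id ,], [P → . x B], [P → id . ,], [X → . P x F] }  — shift
  I5: { [B → . X], [B → . id X P], [P → . id ,], [P → . x B], [P → x . B], [X → . P x F] }  — shift
  I6: { [P → x B .] }  — reduce
  I7: { [P → id , .] }  — reduce
  I8: { [B → id X . P], [P → . id ,], [P → . x B] }  — shift
  I9: { [P → id . ,] }  — shift
  I10: { [B → id X P .] }  — reduce
  I11: { [F → . x], [X → P x . F] }  — shift
  I12: { [X → P x F .] }  — reduce
  I13: { [F → x .] }  — reduce

Every state is either a pure shift/goto state or contains exactly one complete item and nothing to shift — no conflicts. The grammar is LR(0).

Answer: Yes, the grammar is LR(0)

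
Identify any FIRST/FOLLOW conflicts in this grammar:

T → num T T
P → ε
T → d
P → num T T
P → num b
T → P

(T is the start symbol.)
Nullable non-terminals: P, T.
FIRST sets used below: FIRST(P) = { 'num', ε }

P: nullable alternative(s) P → ε; FOLLOW(P) = { $, 'd', 'num' }
  P → ε: FIRST \ {ε} = { } — this is the only nullable alternative, skip
  P → num T T: FIRST \ {ε} = { 'num' } — overlaps FOLLOW(P) on { 'num' }: CONFLICT
  P → num b: FIRST \ {ε} = { 'num' } — overlaps FOLLOW(P) on { 'num' }: CONFLICT

T: nullable alternative(s) T → P; FOLLOW(T) = { $, 'd', 'num' }
  T → num T T: FIRST \ {ε} = { 'num' } — overlaps FOLLOW(T) on { 'num' }: CONFLICT
  T → d: FIRST \ {ε} = { 'd' } — overlaps FOLLOW(T) on { 'd' }: CONFLICT
  T → P: FIRST \ {ε} = { 'num' } — this is the only nullable alternative, skip

So the grammar has 4 FIRST/FOLLOW conflicts (marked CONFLICT above).

Answer: Yes. T → num T T with FOLLOW(T) on { 'num' }; T → d with FOLLOW(T) on { 'd' }; P → num T T with FOLLOW(P) on { 'num' }; P → num b with FOLLOW(P) on { 'num' }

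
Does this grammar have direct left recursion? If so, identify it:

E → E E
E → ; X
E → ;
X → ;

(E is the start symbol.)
Yes, E is left-recursive

E → E E: LEFT RECURSIVE (starts with E)
E → ; X: starts with ';'
E → ;: starts with ';'
X → ;: starts with ';'

The grammar has direct left recursion on: E.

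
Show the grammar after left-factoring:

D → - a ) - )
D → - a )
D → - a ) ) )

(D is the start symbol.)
Left-factoring transforms A → αβ₁ | αβ₂ into A → αA' and A' → β₁ | β₂
(α is the longest common prefix among the alternatives). Repeat until
no nonterminal has two alternatives with a common prefix.

Round 1: D has alternatives sharing prefix '- a )'. Introduce D': D → - a ) D'
  Add: D' → - )
  Add: D' → ε
  Add: D' → ) )

No remaining common prefixes — done.

Resulting grammar:
D → - a ) D'
D' → - )
D' → ε
D' → ) )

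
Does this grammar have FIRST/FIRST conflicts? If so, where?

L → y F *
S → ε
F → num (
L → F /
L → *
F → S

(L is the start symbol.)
A FIRST/FIRST conflict occurs when two productions N → α and N → β for the same non-terminal have FIRST(α) ∩ FIRST(β) ≠ ∅ (with ε ∈ FIRST of a nullable right-hand side, so two nullable alternatives also conflict).

FIRST sets of the non-terminals at (or reachable through a nullable prefix from) the front of some alternative:
  FIRST(F) = { 'num', ε }
  FIRST(S) = { ε }

Productions for L:
  L → y F *: FIRST = { 'y' }
  L → F /: FIRST = { '/', 'num' }
  L → *: FIRST = { '*' }
Productions for F:
  F → num (: FIRST = { 'num' }
  F → S: FIRST = { ε }
S has only one production, so no FIRST/FIRST conflict is possible there.

All alternatives of each non-terminal have pairwise disjoint FIRST sets.

Answer: No FIRST/FIRST conflicts.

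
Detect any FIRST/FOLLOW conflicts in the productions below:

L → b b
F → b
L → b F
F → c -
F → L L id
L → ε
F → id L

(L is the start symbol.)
Nullable non-terminals: L.

L: nullable alternative(s) L → ε; FOLLOW(L) = { $, 'b', 'id' }
  L → b b: FIRST \ {ε} = { 'b' } — overlaps FOLLOW(L) on { 'b' }: CONFLICT
  L → b F: FIRST \ {ε} = { 'b' } — overlaps FOLLOW(L) on { 'b' }: CONFLICT
  L → ε: FIRST \ {ε} = { } — this is the only nullable alternative, skip

F has no nullable alternative, so no FIRST/FOLLOW check is needed there.

So the grammar has 2 FIRST/FOLLOW conflicts (marked CONFLICT above).

Answer: Yes. L → b b with FOLLOW(L) on { 'b' }; L → b F with FOLLOW(L) on { 'b' }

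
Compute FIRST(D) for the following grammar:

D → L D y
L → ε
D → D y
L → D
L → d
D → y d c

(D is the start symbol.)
FIRST sets of the other non-terminals involved (by the same procedure, iterated to a fixed point):
  FIRST(L) = { 'd', 'y', ε }

From D → L D y:
  - L is a non-terminal: add FIRST(L) \ {ε} = { 'd', 'y' }
    L is nullable, so continue to the next symbol
  - D is the symbol being defined: contributes nothing new
    D is not nullable, so stop
From D → D y:
  - D is the symbol being defined: contributes nothing new
    D is not nullable, so stop
From D → y d c:
  - y is a terminal: add 'y' and stop

Collecting: FIRST(D) = { 'd', 'y' }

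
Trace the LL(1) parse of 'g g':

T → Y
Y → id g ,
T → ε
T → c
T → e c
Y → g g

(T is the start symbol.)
LL(1) parsing maintains a stack (initially the start symbol over $) and the input. At each step: if the stack top is a terminal, match it against the current input token; if it is a non-terminal N, replace it with the RHS of M[N, lookahead] (the unique production whose predict set contains the lookahead).

Stack is shown with the top on the left.

Stack  Input  Action
--------------------
T $    g g $  output T → Y
Y $    g g $  output Y → g g
g g $  g g $  match 'g'
g $    g $    match 'g'
$      $      accept

The string is accepted.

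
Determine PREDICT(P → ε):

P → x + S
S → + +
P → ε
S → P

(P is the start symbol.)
{ $ }

PREDICT(P → ε) = (FIRST(RHS) \ {ε}) ∪ (FOLLOW(P) if ε ∈ FIRST(RHS), i.e. RHS ⇒* ε)
The right-hand side is ε (FIRST(ε) = { ε }), so the predict set is FOLLOW(P) = { $ }
PREDICT(P → ε) = { $ }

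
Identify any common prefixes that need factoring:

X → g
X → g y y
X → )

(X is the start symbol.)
Yes, X has productions with common prefix 'g'

Left-factoring is needed when two productions for the same non-terminal
share a common prefix on the right-hand side.

Productions for X:
  X → g
  X → g y y
  X → )

Found common prefix 'g' in productions for X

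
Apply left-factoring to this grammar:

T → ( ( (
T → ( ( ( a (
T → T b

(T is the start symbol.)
T → ( ( ( T'
T' → ε
T' → a (
T → T b

Left-factoring transforms A → αβ₁ | αβ₂ into A → αA' and A' → β₁ | β₂
(α is the longest common prefix among the alternatives). Repeat until
no nonterminal has two alternatives with a common prefix.

Round 1: T has alternatives sharing prefix '( ( ('. Introduce T': T → ( ( ( T'
  Add: T' → ε
  Add: T' → a (

No remaining common prefixes — done.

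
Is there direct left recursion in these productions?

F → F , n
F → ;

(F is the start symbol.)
Direct left recursion occurs when N → N α for some non-terminal N (the right-hand side begins with the left-hand side itself).

F → F , n: LEFT RECURSIVE (starts with F)
F → ;: starts with ';'

The grammar has direct left recursion on: F.

Answer: Yes, F is left-recursive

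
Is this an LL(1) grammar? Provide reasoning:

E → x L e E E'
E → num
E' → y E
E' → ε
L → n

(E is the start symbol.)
No. Predict set conflict for E': { 'y' }

Relevant sets:
  FOLLOW(E') = { $, 'y' }

For E:
  PREDICT(E → x L e E E') = { 'x' }
  PREDICT(E → num) = { 'num' }
For E':
  PREDICT(E' → y E) = { 'y' }
  PREDICT(E' → ε) = { $, 'y' }
L has a single production, so nothing to check there.

Conflict found: Predict set conflict for E': { 'y' }
The grammar is NOT LL(1).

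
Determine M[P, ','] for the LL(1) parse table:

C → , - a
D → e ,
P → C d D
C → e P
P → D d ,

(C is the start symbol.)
P → C d D

To find M[P, ','], we find productions for P where ',' is in the predict set (PREDICT(N → α) = (FIRST(α) \ {ε}) ∪ (FOLLOW(N) if α ⇒* ε)).

Relevant sets:
  FIRST(C) = { ',', 'e' }
  FIRST(D) = { 'e' }

P → C d D: PREDICT = { ',', 'e' }
  ',' is in predict set, so this production goes in M[P, ',']
P → D d ,: PREDICT = { 'e' }

M[P, ','] = P → C d D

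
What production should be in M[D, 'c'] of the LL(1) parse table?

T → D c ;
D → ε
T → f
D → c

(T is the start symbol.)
To find M[D, 'c'], we find productions for D where 'c' is in the predict set (PREDICT(N → α) = (FIRST(α) \ {ε}) ∪ (FOLLOW(N) if α ⇒* ε)).

Relevant sets:
  FOLLOW(D) = { 'c' }

D → ε: PREDICT = { 'c' }
  'c' is in predict set, so this production goes in M[D, 'c']
D → c: PREDICT = { 'c' }
  'c' is in predict set, so this production goes in M[D, 'c']

M[D, 'c'] = D → ε, D → c  (a multiply-defined cell — the grammar is not LL(1))

Answer: D → ε, D → c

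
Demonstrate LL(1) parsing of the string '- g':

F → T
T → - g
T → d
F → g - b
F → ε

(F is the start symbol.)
LL(1) parsing maintains a stack (initially the start symbol over $) and the input. At each step: if the stack top is a terminal, match it against the current input token; if it is a non-terminal N, replace it with the RHS of M[N, lookahead] (the unique production whose predict set contains the lookahead).

Stack is shown with the top on the left.

Stack  Input  Action
--------------------
F $    - g $  output F → T
T $    - g $  output T → - g
- g $  - g $  match '-'
g $    g $    match 'g'
$      $      accept

The string is accepted.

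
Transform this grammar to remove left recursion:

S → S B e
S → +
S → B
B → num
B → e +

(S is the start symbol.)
S → + S'
S → B S'
S' → B e S'
S' → ε
B → num
B → e +

S is directly left-recursive. The standard transformation for
  A → A α₁ | ... | A α_m | β₁ | ... | β_n
is
  A  → β₁ A' | ... | β_n A'
  A' → α₁ A' | ... | α_m A' | ε

S → + becomes S → + S'
S → B becomes S → B S'
S → S B e becomes S' → B e S'
Add S' → ε

Productions for other non-terminals are unchanged:
  B → num
  B → e +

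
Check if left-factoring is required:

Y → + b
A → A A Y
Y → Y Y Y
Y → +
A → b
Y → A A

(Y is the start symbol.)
Yes, Y has productions with common prefix '+'

Left-factoring is needed when two productions for the same non-terminal
share a common prefix on the right-hand side.

Productions for Y:
  Y → + b
  Y → Y Y Y
  Y → +
  Y → A A
Productions for A:
  A → A A Y
  A → b

Found common prefix '+' in productions for Y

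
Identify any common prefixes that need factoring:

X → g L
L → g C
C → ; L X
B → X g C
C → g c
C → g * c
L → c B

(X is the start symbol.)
Left-factoring is needed when two productions for the same non-terminal
share a common prefix on the right-hand side.

Productions for L:
  L → g C
  L → c B
Productions for C:
  C → ; L X
  C → g c
  C → g * c

Found common prefix 'g' in productions for C

Answer: Yes, C has productions with common prefix 'g'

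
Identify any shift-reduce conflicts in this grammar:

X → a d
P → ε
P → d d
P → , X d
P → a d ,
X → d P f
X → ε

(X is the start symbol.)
A shift-reduce conflict occurs when an LR(0) state has both:
  - a complete (reduce) item [A → α .] (dot at the end), and
  - a shift item [B → β . c γ] (dot before a terminal).

Augment with X' → X and build the canonical LR(0) collection (I0 = CLOSURE({[X' → . X]}), then GOTO on every symbol after a dot until no new states appear). It has 15 states:
  I0: { [X → . a d], [X → . d P f], [X → .], [X' → . X] }  — shift, reduce
  I1: { [X' → X .] }  — accept
  I2: { [X → a . d] }  — shift
  I3: { [P → . , X d], [P → . a d ,], [P → . d d], [P → .], [X → d . P f] }  — shift, reduce
  I4: { [P → , . X d], [X → . a d], [X → . d P f], [X → .] }  — shift, reduce
  I5: { [X → d P . f] }  — shift
  I6: { [P → a . d ,] }  — shift
  I7: { [P → d . d] }  — shift
  I8: { [P → d d .] }  — reduce
  I9: { [P → a d . ,] }  — shift
  I10: { [P → a d , .] }  — reduce
  I11: { [X → d P f .] }  — reduce
  I12: { [P → , X . d] }  — shift
  I13: { [P → , X d .] }  — reduce
  I14: { [X → a d .] }  — reduce

I0 contains reduce item [X → .] and shift items [X → . a d], [X → . d P f] — shift-reduce conflict.
I3 contains reduce item [P → .] and shift items [P → . , X d], [P → . a d ,], [P → . d d] — shift-reduce conflict.
I4 contains reduce item [X → .] and shift items [X → . a d], [X → . d P f] — shift-reduce conflict.

Answer: Yes — I0: [X → .] vs [X → . a d]; I3: [P → .] vs [P → . , X d]; I4: [X → .] vs [X → . a d]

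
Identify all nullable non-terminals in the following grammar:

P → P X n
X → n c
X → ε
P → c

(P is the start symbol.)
{ 'X' }

A non-terminal is nullable if it can derive ε (the empty string): either it has an ε-production, or it has a production whose right-hand side consists entirely of nullable non-terminals.

ε-productions: X → ε
So X is immediately nullable.
No further non-terminal can be added: every production for the remaining non-terminals contains a terminal or a non-nullable non-terminal.
Nullable = { 'X' }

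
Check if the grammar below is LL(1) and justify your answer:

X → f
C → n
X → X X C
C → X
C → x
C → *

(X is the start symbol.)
Relevant sets:
  FIRST(X) = { 'f' }

For X:
  PREDICT(X → f) = { 'f' }
  PREDICT(X → X X C) = { 'f' }
For C:
  PREDICT(C → n) = { 'n' }
  PREDICT(C → X) = { 'f' }
  PREDICT(C → x) = { 'x' }
  PREDICT(C → '*') = { '*' }

Conflict found: Predict set conflict for X: { 'f' }
The grammar is NOT LL(1).

Answer: No. Predict set conflict for X: { 'f' }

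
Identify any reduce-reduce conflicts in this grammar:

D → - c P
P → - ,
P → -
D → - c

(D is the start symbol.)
No reduce-reduce conflicts

A reduce-reduce conflict occurs when an LR(0) state has two complete items [A → α .] and [B → β .] — both call for a reduction, and with no lookahead the parser cannot choose between them.

Augment with D' → D and build the canonical LR(0) collection (I0 = CLOSURE({[D' → . D]}), then GOTO on every symbol after a dot until no new states appear). It has 7 states:
  I0: { [D → . - c P], [D → . - c], [D' → . D] }  — shift
  I1: { [D → - . c P], [D → - . c] }  — shift
  I2: { [D' → D .] }  — accept
  I3: { [D → - c . P], [D → - c .], [P → . - ,], [P → . -] }  — shift, reduce
  I4: { [P → - . ,], [P → - .] }  — shift, reduce
  I5: { [D → - c P .] }  — reduce
  I6: { [P → - , .] }  — reduce

No state contains more than one complete item.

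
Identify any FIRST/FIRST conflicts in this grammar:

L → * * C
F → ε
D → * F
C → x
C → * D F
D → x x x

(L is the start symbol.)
No FIRST/FIRST conflicts.

Productions for D:
  D → * F: FIRST = { '*' }
  D → x x x: FIRST = { 'x' }
Productions for C:
  C → x: FIRST = { 'x' }
  C → * D F: FIRST = { '*' }
L, F have only one production, so no FIRST/FIRST conflict is possible there.

All alternatives of each non-terminal have pairwise disjoint FIRST sets.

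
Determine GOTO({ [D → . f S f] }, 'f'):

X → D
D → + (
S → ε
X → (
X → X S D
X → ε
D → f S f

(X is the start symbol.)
GOTO(I, 'f') = CLOSURE({ [A → αX.β] : [A → α.Xβ] ∈ I, X = 'f' })

Items with dot before 'f', with the dot advanced:
  [D → . f S f] → [D → f . S f]
Closure of the advanced items:
  [D → f . S f] has the dot before S: add [S → .]

GOTO = { [D → f . S f], [S → .] }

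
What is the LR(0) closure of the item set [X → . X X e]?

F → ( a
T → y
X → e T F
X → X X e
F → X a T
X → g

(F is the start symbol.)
Start with: [X → . X X e]
  [X → . X X e] has the dot before X: add [X → . e T F], [X → . g]
No further items can be added.

CLOSURE = { [X → . X X e], [X → . e T F], [X → . g] }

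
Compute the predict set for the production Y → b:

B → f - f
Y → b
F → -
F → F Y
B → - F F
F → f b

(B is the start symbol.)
{ 'b' }

PREDICT(Y → b) = (FIRST(RHS) \ {ε}) ∪ (FOLLOW(Y) if ε ∈ FIRST(RHS), i.e. RHS ⇒* ε)
FIRST(b) = { 'b' }
ε ∉ FIRST(b), so FOLLOW(Y) is not added.
PREDICT(Y → b) = { 'b' }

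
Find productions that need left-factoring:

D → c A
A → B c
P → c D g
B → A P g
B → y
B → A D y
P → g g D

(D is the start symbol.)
Yes, B has productions with common prefix 'A'

Left-factoring is needed when two productions for the same non-terminal
share a common prefix on the right-hand side.

Productions for P:
  P → c D g
  P → g g D
Productions for B:
  B → A P g
  B → y
  B → A D y

Found common prefix 'A' in productions for B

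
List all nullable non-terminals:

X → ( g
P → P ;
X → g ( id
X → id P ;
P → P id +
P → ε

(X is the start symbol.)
ε-productions: P → ε
So P is immediately nullable.
No further non-terminal can be added: every production for the remaining non-terminals contains a terminal or a non-nullable non-terminal.
Nullable = { 'P' }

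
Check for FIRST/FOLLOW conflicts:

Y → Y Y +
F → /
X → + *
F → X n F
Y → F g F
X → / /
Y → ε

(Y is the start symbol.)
Yes. Y → Y Y '+' with FOLLOW(Y) on { '+', '/' }; Y → F g F with FOLLOW(Y) on { '+', '/' }

Nullable non-terminals: Y.
FIRST sets used below: FIRST(Y) = { '+', '/', ε }, FIRST(F) = { '+', '/' }

Y: nullable alternative(s) Y → ε; FOLLOW(Y) = { $, '+', '/' }
  Y → Y Y +: FIRST \ {ε} = { '+', '/' } — overlaps FOLLOW(Y) on { '+', '/' }: CONFLICT
  Y → F g F: FIRST \ {ε} = { '+', '/' } — overlaps FOLLOW(Y) on { '+', '/' }: CONFLICT
  Y → ε: FIRST \ {ε} = { } — this is the only nullable alternative, skip

F, X have no nullable alternative, so no FIRST/FOLLOW check is needed there.

So the grammar has 2 FIRST/FOLLOW conflicts (marked CONFLICT above).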